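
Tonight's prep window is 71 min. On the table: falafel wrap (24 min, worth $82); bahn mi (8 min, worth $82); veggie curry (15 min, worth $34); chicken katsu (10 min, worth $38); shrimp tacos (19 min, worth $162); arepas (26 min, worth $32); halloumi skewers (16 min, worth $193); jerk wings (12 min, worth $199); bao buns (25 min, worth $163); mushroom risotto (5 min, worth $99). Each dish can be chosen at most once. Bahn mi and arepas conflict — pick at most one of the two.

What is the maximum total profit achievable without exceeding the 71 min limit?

773

Taking bahn mi + chicken katsu + shrimp tacos + halloumi skewers + jerk wings + mushroom risotto: 70 min used, 773 in profit.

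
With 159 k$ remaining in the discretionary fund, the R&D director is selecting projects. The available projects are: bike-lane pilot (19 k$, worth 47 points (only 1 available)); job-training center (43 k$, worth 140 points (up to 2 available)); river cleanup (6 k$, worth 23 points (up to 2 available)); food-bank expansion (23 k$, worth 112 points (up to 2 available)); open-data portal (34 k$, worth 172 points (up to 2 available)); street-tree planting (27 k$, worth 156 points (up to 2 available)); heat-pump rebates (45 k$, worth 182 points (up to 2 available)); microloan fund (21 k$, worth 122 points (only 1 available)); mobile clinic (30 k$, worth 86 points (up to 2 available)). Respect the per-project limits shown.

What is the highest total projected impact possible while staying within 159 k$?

830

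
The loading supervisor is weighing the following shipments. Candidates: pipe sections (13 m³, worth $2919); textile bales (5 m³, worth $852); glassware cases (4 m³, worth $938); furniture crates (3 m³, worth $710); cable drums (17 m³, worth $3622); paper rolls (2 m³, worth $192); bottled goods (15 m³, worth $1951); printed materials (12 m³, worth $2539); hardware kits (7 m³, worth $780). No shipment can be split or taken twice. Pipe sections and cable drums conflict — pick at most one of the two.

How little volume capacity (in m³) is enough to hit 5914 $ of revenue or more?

28

Need the lightest bundle worth ≥ 5914.
pipe sections + furniture crates + printed materials: 6168 revenue at 28 m³.
Below 28 m³ the best achievable stays under 5914.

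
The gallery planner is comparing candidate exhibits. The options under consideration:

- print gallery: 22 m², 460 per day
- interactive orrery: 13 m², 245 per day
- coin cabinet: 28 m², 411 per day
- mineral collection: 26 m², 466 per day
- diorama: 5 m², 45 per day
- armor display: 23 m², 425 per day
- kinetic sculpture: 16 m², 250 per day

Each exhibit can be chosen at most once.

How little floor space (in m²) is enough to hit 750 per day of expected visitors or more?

40

Minimise m² subject to total expected visitors ≥ 750.
print gallery + interactive orrery + diorama: 750 expected visitors at 40 m².
Below 40 m² the best achievable stays under 750.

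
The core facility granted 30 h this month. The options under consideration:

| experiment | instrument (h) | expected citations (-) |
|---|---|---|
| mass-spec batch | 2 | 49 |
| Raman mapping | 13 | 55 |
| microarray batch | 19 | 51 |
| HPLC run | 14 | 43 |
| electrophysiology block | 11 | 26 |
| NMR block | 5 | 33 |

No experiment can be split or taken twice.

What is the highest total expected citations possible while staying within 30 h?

147

Density check — mass-spec batch 24.50, NMR block 6.60, Raman mapping 4.23 are the best per h.
The ratio heuristic lands on mass-spec batch + Raman mapping + NMR block (137) but leaves 10 h idle.
The 5 h tied up in NMR block is better spent on HPLC run — total rises to 147 (29 h).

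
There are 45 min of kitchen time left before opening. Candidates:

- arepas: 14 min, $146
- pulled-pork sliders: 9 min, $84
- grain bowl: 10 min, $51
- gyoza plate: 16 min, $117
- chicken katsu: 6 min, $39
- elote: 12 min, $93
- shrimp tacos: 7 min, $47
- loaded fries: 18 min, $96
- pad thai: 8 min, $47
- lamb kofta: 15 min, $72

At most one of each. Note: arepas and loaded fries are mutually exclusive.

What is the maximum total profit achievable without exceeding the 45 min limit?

By profit per min: arepas 10.43, pulled-pork sliders 9.33, elote 7.75 lead.
Greedy by ratio would take arepas + pulled-pork sliders + elote + shrimp tacos: 42 min used, total 370.
Dropping elote and shrimp tacos frees 19 min; slotting in gyoza plate + chicken katsu (22 min) lifts the total to 386 at 45 min.

386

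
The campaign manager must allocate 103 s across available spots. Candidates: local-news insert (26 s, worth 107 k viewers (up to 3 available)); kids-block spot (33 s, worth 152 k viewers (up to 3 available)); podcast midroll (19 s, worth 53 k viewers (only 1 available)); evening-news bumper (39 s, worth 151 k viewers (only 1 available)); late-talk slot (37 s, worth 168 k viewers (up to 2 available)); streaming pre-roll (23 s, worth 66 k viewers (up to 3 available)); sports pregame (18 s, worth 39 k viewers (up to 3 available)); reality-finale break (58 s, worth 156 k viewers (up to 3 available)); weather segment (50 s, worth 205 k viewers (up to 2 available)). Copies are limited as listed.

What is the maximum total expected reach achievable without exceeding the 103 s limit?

472

The ratio heuristic lands on 3×kids-block spot (456) but leaves 4 s idle.
Replace kids-block spot with late-talk slot: the trade gains 16 net, giving 472 at 103 s.
No other feasible combination exceeds 472.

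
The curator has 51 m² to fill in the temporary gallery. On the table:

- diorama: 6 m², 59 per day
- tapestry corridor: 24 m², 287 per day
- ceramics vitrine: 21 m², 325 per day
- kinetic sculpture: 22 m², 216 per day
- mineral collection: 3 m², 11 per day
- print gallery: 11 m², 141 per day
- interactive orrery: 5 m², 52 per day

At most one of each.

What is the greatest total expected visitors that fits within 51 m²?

Density check — ceramics vitrine 15.48, print gallery 12.82, tapestry corridor 11.96 are the best per m².
Filling by ratio: diorama + ceramics vitrine + mineral collection + print gallery + interactive orrery for 588, with 5 m² left unused.
The 19 m² tied up in mineral collection and print gallery and interactive orrery is better spent on tapestry corridor — total rises to 671 (51 m²).
That's the maximum — no swap from here does better than 671.

671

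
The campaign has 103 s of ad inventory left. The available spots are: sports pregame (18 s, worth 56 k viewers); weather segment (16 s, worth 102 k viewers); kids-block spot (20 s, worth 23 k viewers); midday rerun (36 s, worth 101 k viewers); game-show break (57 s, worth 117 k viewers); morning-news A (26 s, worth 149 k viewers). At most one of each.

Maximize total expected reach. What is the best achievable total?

408

Sports pregame + weather segment + midday rerun + morning-news A uses 96 of the 103 s and totals 408.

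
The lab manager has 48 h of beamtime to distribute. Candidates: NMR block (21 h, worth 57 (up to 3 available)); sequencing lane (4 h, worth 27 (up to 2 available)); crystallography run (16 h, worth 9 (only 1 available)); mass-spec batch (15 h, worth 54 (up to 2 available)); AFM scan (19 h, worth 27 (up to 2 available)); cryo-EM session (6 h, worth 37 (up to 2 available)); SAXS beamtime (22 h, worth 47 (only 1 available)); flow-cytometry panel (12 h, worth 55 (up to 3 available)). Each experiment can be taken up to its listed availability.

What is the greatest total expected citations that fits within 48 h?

239

Taking the top-ratio experiments first gives 2×sequencing lane + 2×cryo-EM session + 2×flow-cytometry panel for 238 (44 h).
The 8 h tied up in 2×sequencing lane is better spent on flow-cytometry panel — total rises to 239 (48 h).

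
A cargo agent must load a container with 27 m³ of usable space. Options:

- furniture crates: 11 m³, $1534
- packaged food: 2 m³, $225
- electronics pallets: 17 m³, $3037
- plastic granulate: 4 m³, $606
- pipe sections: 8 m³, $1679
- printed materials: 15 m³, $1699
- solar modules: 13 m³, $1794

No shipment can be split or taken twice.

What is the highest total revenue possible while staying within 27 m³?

Packaged food + electronics pallets + pipe sections uses 27 of the 27 m³ and totals 4941.
Every other selection either busts 27 m³ or fails to beat 4941.

4941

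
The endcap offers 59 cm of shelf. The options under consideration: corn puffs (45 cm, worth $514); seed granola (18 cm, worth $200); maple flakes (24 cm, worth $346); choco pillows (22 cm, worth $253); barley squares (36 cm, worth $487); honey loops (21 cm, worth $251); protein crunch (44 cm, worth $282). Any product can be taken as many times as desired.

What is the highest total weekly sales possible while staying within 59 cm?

740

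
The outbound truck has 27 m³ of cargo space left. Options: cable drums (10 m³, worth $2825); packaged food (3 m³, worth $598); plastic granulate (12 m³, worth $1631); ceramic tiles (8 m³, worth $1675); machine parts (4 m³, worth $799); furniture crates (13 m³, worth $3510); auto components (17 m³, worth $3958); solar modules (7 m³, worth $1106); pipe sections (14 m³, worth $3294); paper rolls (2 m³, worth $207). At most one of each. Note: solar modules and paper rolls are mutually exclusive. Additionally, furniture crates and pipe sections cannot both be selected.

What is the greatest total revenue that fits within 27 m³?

Taking cable drums + machine parts + furniture crates: 27 m³ used, 7134 in revenue.
The closest alternative, cable drums + packaged food + furniture crates, reaches only 6933.

7134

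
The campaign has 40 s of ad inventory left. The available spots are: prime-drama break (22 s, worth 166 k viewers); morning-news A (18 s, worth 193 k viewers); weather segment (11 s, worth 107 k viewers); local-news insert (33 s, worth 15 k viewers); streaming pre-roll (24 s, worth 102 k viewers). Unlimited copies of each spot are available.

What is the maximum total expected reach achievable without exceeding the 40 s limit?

The ratio heuristic lands on 2×morning-news A (386) but leaves 4 s idle.
Dropping morning-news A frees 18 s; slotting in 2×weather segment (22 s) lifts the total to 407 at 40 s.

407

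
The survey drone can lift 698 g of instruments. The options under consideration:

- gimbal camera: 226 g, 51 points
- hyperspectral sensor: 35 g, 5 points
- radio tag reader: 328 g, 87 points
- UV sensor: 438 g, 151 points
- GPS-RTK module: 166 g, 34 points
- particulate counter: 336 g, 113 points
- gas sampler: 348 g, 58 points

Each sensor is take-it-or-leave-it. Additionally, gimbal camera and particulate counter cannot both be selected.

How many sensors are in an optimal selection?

2

Optimal total is 202.
For example gimbal camera + UV sensor achieves it, using 664 g.
All optima have 2 sensors.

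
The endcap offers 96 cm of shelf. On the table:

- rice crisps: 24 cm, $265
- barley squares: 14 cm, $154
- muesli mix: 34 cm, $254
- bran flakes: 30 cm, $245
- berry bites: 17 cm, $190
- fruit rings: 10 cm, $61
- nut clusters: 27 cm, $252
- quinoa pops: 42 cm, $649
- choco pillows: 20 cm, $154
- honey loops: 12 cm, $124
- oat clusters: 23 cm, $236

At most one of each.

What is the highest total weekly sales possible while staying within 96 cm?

1229

Taking the top-ratio products first gives rice crisps + berry bites + quinoa pops + honey loops for 1228 (95 cm).
Replace rice crisps and honey loops with barley squares + oat clusters: the trade gains 1 net, giving 1229 at 96 cm.
The closest alternative, rice crisps + berry bites + quinoa pops + honey loops, reaches only 1228.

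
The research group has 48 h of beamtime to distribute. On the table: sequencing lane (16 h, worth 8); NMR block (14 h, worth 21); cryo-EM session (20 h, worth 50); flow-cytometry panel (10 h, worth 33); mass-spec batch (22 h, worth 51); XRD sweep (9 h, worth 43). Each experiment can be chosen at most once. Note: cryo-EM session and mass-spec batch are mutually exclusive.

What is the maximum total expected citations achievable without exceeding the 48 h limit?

Ranking by ratio (expected citations/h): XRD sweep 4.78, flow-cytometry panel 3.30, cryo-EM session 2.50.
Taking the top-ratio experiments first gives cryo-EM session + flow-cytometry panel + XRD sweep for 126 (39 h).
Dropping cryo-EM session frees 20 h; slotting in mass-spec batch (22 h) lifts the total to 127 at 41 h.
The closest alternative, cryo-EM session + flow-cytometry panel + XRD sweep, reaches only 126.

127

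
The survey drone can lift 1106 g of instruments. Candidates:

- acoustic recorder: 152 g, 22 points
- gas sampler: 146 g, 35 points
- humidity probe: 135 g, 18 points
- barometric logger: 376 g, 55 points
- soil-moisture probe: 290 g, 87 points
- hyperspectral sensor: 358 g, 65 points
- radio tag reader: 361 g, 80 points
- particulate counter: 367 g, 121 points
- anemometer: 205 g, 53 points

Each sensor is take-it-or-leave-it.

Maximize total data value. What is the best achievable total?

296

Gas sampler + soil-moisture probe + particulate counter + anemometer uses 1008 of the 1106 g and totals 296.
Next best is gas sampler + radio tag reader + particulate counter + anemometer at 289 (1079 g) — short by 7.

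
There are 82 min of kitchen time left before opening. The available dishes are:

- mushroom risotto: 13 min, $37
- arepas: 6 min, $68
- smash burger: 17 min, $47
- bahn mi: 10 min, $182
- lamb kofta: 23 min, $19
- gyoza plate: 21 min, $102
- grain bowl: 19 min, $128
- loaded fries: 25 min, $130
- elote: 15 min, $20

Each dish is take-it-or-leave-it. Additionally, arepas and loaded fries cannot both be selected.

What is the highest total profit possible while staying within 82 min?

542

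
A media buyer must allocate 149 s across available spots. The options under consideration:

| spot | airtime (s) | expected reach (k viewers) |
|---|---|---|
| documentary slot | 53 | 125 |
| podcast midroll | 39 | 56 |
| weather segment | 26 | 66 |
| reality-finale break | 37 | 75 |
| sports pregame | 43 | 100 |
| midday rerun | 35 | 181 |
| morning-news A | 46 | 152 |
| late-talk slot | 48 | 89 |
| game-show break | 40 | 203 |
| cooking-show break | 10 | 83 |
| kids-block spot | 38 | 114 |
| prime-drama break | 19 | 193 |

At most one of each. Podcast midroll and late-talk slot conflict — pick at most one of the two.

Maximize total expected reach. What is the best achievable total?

774

Taking midday rerun + game-show break + cooking-show break + kids-block spot + prime-drama break: 142 s used, 774 in expected reach.
Runner-up sports pregame + midday rerun + game-show break + cooking-show break + prime-drama break tops out at 760.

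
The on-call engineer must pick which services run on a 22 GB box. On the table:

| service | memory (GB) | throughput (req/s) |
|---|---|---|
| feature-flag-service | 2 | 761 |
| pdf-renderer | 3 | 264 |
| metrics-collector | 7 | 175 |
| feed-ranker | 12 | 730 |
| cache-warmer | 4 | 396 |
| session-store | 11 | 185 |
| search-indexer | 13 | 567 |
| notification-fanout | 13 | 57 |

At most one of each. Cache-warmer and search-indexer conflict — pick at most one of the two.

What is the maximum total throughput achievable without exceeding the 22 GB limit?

2151

Best packing: feature-flag-service + pdf-renderer + feed-ranker + cache-warmer — 21 GB, 2151 total.
The spare 1 GB is too small for any remaining service, and no feasible exchange beats 2151.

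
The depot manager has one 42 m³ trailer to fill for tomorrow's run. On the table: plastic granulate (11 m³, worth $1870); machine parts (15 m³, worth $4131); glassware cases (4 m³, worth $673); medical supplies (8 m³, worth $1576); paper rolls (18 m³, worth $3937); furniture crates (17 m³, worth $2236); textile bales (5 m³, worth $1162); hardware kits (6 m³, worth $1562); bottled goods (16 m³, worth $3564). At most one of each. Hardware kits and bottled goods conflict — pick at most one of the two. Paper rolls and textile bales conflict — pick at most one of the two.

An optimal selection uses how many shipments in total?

Optimal total is 9644.
One optimal bundle: machine parts + medical supplies + paper rolls (41 m³).
All optima have 3 shipments.

3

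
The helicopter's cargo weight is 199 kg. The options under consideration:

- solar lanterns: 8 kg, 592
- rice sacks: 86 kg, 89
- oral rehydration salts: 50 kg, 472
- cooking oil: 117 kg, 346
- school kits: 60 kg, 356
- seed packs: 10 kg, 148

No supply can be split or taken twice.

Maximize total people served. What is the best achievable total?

1568

Solar lanterns + oral rehydration salts + school kits + seed packs uses 128 of the 199 kg and totals 1568.
Every other selection either busts 199 kg or fails to beat 1568.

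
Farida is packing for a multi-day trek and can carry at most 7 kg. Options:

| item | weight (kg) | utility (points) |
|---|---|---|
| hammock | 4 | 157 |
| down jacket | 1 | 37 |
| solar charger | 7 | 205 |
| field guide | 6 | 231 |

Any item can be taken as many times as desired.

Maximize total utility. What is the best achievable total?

268

Hammock + 3×down jacket uses 7 of the 7 kg and totals 268.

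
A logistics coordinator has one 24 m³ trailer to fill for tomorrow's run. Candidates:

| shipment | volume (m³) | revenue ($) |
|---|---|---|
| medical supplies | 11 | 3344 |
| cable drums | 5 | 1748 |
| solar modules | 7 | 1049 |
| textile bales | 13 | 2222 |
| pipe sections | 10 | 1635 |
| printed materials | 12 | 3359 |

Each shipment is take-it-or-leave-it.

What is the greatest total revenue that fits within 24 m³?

6703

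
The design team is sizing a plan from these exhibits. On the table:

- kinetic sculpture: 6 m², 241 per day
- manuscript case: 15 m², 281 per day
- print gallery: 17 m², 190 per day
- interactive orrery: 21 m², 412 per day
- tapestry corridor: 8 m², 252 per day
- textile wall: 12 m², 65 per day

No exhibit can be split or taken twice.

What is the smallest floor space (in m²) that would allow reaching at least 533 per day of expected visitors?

Look for the lowest-floor combination reaching 533.
manuscript case + tapestry corridor reaches 533 using 23 m².
Below 23 m² the best achievable stays under 533.

23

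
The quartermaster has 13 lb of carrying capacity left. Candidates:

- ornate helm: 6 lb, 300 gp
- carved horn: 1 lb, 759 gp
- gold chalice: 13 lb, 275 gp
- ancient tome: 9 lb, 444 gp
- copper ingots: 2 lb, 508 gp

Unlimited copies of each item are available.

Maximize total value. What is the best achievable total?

By value per lb: carved horn 759.00, copper ingots 254.00, ornate helm 50.00, ancient tome 49.33 lead.
Best packing: 13×carved horn — 13 lb, 9867 total.
Every other selection either busts 13 lb or fails to beat 9867.

9867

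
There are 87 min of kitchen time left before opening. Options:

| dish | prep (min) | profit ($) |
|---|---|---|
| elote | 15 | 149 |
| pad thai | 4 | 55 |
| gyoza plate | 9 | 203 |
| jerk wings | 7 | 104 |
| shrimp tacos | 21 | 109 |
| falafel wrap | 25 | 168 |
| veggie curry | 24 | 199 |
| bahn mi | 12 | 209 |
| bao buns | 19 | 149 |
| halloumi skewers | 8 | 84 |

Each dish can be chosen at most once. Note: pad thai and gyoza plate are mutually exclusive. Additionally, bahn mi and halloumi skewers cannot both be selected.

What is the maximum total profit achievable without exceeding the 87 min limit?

1013

Density check — gyoza plate 22.56, bahn mi 17.42, jerk wings 14.86, pad thai 13.75 are the best per min.
Elote + gyoza plate + jerk wings + veggie curry + bahn mi + bao buns uses 86 of the 87 min and totals 1013.
Next best is elote + gyoza plate + jerk wings + falafel wrap + bahn mi + bao buns at 982 (87 min) — short by 31.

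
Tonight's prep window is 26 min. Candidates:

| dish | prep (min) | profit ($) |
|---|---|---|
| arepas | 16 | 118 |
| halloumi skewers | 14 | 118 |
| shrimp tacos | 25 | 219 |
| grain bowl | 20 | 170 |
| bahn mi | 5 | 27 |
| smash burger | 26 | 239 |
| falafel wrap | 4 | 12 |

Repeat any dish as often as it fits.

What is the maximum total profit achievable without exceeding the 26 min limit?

Ranking by ratio (profit/min): smash burger 9.19, shrimp tacos 8.76, grain bowl 8.50, halloumi skewers 8.43.
The ratio ordering already packs tightly: smash burger, 26 min, 239.

239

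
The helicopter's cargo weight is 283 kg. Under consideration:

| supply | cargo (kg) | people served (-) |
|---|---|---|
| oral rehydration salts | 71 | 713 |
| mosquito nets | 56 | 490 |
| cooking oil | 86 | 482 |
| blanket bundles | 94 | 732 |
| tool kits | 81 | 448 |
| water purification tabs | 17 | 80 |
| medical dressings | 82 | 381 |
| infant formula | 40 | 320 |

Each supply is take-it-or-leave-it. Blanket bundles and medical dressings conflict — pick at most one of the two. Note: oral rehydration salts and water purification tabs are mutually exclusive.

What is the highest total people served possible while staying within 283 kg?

Density check — oral rehydration salts 10.04, mosquito nets 8.75, infant formula 8.00 are the best per kg.
Best packing: oral rehydration salts + mosquito nets + blanket bundles + infant formula — 261 kg, 2255 total.
Runner-up mosquito nets + cooking oil + blanket bundles + infant formula tops out at 2024.

2255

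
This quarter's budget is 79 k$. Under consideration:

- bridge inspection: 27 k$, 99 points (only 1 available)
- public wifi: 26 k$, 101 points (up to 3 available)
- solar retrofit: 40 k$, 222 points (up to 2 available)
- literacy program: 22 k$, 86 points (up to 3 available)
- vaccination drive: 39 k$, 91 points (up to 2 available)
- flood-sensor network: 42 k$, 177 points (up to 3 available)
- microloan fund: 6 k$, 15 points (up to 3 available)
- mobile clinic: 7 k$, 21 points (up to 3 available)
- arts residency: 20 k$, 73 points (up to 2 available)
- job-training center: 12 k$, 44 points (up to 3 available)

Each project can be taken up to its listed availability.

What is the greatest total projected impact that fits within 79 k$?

Density check — solar retrofit 5.55, flood-sensor network 4.21, literacy program 3.91, public wifi 3.88 are the best per k$.
A density-first pass picks solar retrofit + literacy program + job-training center — 352 at 74 k$.
The 22 k$ tied up in literacy program is better spent on public wifi — total rises to 367 (78 k$).
The spare 1 k$ is too small for any remaining project, and no exchange beats 367.

367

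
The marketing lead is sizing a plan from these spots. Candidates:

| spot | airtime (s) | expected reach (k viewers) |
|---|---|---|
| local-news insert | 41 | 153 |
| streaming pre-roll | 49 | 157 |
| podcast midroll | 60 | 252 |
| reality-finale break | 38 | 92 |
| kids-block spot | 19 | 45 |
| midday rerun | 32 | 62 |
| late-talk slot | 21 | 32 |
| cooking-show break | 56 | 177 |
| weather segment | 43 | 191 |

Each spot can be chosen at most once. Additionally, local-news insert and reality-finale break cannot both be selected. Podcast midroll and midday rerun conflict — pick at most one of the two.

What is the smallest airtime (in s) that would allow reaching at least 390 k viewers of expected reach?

101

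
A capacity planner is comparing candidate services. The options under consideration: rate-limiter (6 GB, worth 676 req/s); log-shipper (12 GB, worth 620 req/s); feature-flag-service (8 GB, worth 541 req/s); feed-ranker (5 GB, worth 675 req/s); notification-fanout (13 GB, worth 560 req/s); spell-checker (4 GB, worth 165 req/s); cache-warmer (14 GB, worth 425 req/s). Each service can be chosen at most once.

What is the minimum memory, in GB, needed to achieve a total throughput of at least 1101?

11

Minimise GB subject to total throughput ≥ 1101.
rate-limiter + feed-ranker: 1351 throughput at 11 GB.
Below 11 GB the best achievable stays under 1101.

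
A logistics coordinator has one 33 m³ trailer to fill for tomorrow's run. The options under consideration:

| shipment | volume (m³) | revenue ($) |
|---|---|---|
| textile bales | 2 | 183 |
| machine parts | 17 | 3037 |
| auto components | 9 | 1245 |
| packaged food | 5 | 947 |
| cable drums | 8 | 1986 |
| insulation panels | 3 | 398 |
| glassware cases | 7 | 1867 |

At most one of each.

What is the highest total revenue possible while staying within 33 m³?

Ranking by ratio (revenue/m³): glassware cases 266.71, cable drums 248.25, packaged food 189.40, machine parts 178.65.
Taking the top-ratio shipments first gives auto components + packaged food + cable drums + insulation panels + glassware cases for 6443 (32 m³).
Replace auto components and packaged food and insulation panels with machine parts: the trade gains 447 net, giving 6890 at 32 m³.
An exhaustive check of the 128 subsets confirms 6890.

6890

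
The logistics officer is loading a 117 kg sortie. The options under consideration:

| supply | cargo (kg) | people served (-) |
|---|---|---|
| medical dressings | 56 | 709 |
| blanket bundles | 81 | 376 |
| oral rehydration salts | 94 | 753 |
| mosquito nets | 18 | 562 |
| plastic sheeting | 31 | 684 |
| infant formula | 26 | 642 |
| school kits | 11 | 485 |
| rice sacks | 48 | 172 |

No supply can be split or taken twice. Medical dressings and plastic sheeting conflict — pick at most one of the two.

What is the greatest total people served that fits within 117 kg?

2398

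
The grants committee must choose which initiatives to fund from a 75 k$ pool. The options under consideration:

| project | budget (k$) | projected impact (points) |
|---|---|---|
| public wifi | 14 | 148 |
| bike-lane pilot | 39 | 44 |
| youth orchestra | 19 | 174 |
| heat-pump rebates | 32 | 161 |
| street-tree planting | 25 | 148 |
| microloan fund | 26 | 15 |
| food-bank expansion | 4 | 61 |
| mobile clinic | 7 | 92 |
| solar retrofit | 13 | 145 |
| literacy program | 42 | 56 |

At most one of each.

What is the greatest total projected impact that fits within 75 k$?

676

Taking the top-ratio projects first gives public wifi + youth orchestra + food-bank expansion + mobile clinic + solar retrofit for 620 (57 k$).
The 7 k$ tied up in mobile clinic is better spent on street-tree planting — total rises to 676 (75 k$).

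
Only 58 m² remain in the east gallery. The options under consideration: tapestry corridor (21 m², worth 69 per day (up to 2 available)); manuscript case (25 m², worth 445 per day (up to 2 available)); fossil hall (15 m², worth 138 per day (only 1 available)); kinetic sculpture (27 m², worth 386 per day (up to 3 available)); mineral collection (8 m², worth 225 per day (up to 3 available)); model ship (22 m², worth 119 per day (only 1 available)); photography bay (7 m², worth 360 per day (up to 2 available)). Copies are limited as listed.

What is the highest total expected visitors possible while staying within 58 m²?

1615

Ranking by ratio (expected visitors/m²): photography bay 51.43, mineral collection 28.12, manuscript case 17.80, kinetic sculpture 14.30.
Filling by ratio: fossil hall + 3×mineral collection + 2×photography bay for 1533, with 5 m² left unused.
Dropping fossil hall and mineral collection frees 23 m²; slotting in manuscript case (25 m²) lifts the total to 1615 at 55 m².
Every other selection either busts 58 m² or exceeds an availability limit or fails to beat 1615.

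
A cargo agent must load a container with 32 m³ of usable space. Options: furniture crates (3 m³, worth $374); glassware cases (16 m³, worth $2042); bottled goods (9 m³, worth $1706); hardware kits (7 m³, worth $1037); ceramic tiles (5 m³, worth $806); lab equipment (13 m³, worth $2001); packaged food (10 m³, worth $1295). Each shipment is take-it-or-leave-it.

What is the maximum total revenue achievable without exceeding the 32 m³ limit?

5118

Taking the top-ratio shipments first gives furniture crates + bottled goods + ceramic tiles + lab equipment for 4887 (30 m³).
Dropping ceramic tiles frees 5 m³; slotting in hardware kits (7 m³) lifts the total to 5118 at 32 m³.
Runner-up bottled goods + lab equipment + packaged food tops out at 5002.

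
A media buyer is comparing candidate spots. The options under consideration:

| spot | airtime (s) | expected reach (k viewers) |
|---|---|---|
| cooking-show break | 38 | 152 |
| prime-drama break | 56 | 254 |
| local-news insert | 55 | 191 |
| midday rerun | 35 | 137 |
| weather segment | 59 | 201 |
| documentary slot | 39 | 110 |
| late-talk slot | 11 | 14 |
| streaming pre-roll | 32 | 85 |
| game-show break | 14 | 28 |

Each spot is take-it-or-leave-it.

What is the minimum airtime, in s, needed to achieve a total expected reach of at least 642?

Need the lightest bundle worth ≥ 642.
cooking-show break + prime-drama break + midday rerun + documentary slot: 653 expected reach at 168 s.
Any bundle with less than 168 s falls short of 642.

168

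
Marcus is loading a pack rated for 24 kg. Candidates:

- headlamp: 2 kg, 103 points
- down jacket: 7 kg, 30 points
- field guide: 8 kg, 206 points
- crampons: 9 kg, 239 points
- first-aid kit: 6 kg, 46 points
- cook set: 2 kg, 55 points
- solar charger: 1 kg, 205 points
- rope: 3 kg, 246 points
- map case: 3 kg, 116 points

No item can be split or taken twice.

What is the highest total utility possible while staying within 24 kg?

Density check — solar charger 205.00, rope 82.00, headlamp 51.50 are the best per kg.
Taking the top-ratio items first gives headlamp + crampons + cook set + solar charger + rope + map case for 964 (20 kg).
Replace headlamp and cook set with field guide: the trade gains 48 net, giving 1012 at 24 kg.

1012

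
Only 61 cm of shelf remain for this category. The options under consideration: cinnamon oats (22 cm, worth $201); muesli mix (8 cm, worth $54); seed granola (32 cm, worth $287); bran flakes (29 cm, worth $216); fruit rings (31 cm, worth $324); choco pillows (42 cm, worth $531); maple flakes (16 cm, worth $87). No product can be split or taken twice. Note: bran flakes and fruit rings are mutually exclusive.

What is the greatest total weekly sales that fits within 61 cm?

618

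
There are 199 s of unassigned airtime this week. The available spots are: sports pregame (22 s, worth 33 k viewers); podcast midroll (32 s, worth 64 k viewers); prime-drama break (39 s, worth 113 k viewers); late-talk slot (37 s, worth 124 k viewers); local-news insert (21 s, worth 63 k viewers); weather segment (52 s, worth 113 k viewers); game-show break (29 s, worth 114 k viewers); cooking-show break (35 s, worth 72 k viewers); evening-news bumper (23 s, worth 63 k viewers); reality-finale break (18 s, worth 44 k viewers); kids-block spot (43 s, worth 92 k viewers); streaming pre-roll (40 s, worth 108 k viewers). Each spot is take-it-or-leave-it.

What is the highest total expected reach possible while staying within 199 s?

Filling by ratio: prime-drama break + late-talk slot + local-news insert + game-show break + evening-news bumper + streaming pre-roll for 585, with 10 s left unused.
Replace evening-news bumper with podcast midroll: the trade gains 1 net, giving 586 at 198 s.
No other feasible combination exceeds 586.

586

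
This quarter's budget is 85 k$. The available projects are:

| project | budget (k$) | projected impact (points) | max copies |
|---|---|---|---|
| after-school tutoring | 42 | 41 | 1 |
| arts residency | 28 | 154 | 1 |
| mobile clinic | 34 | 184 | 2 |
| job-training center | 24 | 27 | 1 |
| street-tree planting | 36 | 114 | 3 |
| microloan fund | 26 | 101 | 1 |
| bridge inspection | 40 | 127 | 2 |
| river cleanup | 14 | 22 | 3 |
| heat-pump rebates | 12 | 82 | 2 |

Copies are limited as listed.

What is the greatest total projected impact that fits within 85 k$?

Filling by ratio: arts residency + microloan fund + 2×heat-pump rebates for 419, with 7 k$ left unused.
The 66 k$ tied up in arts residency and microloan fund and heat-pump rebates is better spent on 2×mobile clinic — total rises to 450 (80 k$).

450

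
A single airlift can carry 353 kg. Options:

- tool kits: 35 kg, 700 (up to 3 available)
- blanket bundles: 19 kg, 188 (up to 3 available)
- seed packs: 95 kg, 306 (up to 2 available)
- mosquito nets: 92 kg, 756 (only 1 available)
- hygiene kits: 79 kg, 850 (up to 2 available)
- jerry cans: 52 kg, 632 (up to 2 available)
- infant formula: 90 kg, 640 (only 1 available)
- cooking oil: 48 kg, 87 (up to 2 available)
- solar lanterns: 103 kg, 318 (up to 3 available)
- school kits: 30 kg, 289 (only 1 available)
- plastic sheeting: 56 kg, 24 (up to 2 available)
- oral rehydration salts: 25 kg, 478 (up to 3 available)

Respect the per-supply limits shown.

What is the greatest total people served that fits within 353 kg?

5463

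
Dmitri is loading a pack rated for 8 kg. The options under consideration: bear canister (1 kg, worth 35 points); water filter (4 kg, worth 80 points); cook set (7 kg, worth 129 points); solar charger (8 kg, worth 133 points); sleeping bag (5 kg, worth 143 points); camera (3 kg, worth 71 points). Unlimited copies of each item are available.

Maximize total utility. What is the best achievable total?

280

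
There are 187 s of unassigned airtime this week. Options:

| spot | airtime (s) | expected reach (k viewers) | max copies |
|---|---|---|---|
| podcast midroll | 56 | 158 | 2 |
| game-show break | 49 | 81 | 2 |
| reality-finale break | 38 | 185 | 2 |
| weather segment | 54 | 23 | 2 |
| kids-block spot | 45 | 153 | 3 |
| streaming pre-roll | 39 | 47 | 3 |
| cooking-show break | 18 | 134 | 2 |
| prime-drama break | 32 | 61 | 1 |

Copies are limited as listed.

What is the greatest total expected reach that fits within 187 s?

810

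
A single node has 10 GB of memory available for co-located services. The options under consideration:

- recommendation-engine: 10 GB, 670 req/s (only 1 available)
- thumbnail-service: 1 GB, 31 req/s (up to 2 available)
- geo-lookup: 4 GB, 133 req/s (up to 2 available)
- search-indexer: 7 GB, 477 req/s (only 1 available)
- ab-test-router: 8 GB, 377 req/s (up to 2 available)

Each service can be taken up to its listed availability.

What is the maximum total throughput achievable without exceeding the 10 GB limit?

670

By throughput per GB: search-indexer 68.14, recommendation-engine 67.00, ab-test-router 47.12 lead.
Taking the top-ratio services first gives 2×thumbnail-service + search-indexer for 539 (9 GB).
Dropping 2×thumbnail-service and search-indexer frees 9 GB; slotting in recommendation-engine (10 GB) lifts the total to 670 at 10 GB.
Nothing else within 10 GB beats 670.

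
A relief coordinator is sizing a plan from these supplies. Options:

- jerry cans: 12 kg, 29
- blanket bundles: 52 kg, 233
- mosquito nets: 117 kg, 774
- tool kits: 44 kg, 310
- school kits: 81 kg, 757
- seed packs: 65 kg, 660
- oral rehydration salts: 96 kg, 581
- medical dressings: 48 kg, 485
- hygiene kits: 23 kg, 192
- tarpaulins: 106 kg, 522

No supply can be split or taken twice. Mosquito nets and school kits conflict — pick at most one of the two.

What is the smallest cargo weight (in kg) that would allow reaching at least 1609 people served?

Minimise kg subject to total people served ≥ 1609.
school kits + seed packs + hygiene kits: 1609 people served at 169 kg.
No combination under 169 kg hits 1609.

169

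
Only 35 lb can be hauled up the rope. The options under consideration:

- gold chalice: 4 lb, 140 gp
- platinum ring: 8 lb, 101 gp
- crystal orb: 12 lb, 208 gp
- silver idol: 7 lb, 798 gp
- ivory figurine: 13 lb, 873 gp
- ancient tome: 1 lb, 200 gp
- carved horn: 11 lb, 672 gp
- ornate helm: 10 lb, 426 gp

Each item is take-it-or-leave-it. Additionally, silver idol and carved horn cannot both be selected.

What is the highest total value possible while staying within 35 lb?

By value per lb: ancient tome 200.00, silver idol 114.00, ivory figurine 67.15, carved horn 61.09 lead.
Gold chalice + silver idol + ivory figurine + ancient tome + ornate helm uses 35 of the 35 lb and totals 2437.

2437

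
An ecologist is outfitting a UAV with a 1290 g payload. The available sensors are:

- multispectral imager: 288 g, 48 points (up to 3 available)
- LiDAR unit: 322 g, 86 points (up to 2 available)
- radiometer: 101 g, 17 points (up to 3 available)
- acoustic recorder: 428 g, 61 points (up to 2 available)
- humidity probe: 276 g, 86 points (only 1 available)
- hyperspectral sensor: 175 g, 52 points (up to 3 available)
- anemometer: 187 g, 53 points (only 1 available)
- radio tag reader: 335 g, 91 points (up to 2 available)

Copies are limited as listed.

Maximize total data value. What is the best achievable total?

367

A density-first pass picks 2×radiometer + humidity probe + 3×hyperspectral sensor + anemometer — 329 at 1190 g.
A better packing is LiDAR unit + humidity probe + 2×hyperspectral sensor + radio tag reader: 1283 g, total 367.
The spare 7 g is too small for any remaining sensor, and no exchange beats 367.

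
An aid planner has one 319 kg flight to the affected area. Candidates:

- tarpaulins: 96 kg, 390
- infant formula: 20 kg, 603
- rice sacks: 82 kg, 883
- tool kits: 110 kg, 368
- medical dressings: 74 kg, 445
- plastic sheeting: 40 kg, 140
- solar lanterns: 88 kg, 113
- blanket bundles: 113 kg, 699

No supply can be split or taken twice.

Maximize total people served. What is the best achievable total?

Best packing: infant formula + rice sacks + medical dressings + blanket bundles — 289 kg, 2630 total.

2630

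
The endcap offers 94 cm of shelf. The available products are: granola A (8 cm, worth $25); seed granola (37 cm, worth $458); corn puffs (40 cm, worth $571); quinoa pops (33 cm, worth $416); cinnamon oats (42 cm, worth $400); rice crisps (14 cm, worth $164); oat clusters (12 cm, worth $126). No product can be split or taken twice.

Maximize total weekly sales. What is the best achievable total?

1193

Ranking by ratio (weekly sales/cm): corn puffs 14.28, quinoa pops 12.61, seed granola 12.38.
Taking the top-ratio products first gives corn puffs + quinoa pops + rice crisps for 1151 (87 cm).
Replace quinoa pops with seed granola: the trade gains 42 net, giving 1193 at 91 cm.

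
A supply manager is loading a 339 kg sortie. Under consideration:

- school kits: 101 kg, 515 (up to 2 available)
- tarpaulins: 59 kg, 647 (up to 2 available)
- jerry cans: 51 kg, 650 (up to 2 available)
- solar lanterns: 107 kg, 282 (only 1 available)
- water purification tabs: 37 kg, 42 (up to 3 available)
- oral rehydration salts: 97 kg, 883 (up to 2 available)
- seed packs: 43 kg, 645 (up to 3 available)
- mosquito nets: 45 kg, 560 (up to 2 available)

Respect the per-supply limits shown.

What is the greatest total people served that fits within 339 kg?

4442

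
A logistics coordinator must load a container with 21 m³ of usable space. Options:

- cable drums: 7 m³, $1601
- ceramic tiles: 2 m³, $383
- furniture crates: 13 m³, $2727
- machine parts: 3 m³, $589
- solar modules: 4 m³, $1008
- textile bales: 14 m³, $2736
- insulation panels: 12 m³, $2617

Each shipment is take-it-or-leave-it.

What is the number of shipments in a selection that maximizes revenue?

3

Optimal total is 4601.
One optimal bundle: cable drums + ceramic tiles + insulation panels (21 m³).
Every optimal selection uses 3 shipments.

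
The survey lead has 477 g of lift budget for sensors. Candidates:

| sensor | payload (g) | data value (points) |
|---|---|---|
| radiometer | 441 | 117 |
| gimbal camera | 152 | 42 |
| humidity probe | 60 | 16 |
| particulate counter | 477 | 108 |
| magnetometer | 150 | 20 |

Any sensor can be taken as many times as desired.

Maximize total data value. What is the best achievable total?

By data value per g: gimbal camera 0.28, humidity probe 0.27, radiometer 0.27 lead.
Best packing: 3×gimbal camera — 456 g, 126 total.
Every other selection either busts 477 g or fails to beat 126.

126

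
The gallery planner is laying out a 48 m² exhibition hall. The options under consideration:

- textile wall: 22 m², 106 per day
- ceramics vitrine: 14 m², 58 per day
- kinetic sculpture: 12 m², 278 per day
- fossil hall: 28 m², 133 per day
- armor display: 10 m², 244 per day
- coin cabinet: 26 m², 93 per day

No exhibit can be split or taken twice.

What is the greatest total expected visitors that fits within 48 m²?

628

Density check — armor display 24.40, kinetic sculpture 23.17, textile wall 4.82, fossil hall 4.75 are the best per m².
Best packing: textile wall + kinetic sculpture + armor display — 44 m², 628 total.
Next best is kinetic sculpture + armor display + coin cabinet at 615 (48 m²) — short by 13.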